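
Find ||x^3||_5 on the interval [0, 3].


Step 1: ||f||_5 = (integral_0^3 |x^3|^5 dx)^(1/5)
     = (integral_0^3 x^15 dx)^(1/5)
Step 2: integral_0^3 x^15 dx = [x^16/(16)] from 0 to 3 = 3^16/16
     = 43046721/16 = 2.690420e+06
Step 3: ||f||_5 = (2.690420e+06)^(1/5) = 19.318083


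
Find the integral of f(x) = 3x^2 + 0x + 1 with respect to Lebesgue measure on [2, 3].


The Lebesgue integral of a Riemann-integrable function agrees with the Riemann integral.
Antiderivative F(x) = (3/3)x^3 + (0/2)x^2 + 1x
F(3) = (3/3)*3^3 + (0/2)*3^2 + 1*3
     = (3/3)*27 + (0/2)*9 + 1*3
     = 27 + 0.0 + 3
     = 30
F(2) = 10
Integral = F(3) - F(2) = 30 - 10 = 20


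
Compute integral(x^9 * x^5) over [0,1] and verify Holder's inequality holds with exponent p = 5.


Step 1: Exact integral of f*g = integral(x^14, 0, 1) = 1/15
     = 0.066667
Step 2: Holder bound with p=5, q=1.25:
  ||f||_p = (integral x^45 dx)^(1/5) = (1/46)^(1/5) = 0.464995
  ||g||_q = (integral x^6.25 dx)^(1/1.25) = (1/7.25)^(1/1.25) = 0.204989
Step 3: Holder bound = ||f||_p * ||g||_q = 0.464995 * 0.204989 = 0.095319
Verification: 0.066667 <= 0.095319 (Holder holds)


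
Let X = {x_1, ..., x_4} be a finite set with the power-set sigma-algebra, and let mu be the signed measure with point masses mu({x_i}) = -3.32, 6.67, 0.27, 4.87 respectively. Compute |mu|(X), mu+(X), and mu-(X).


Step 1: Every measurable set is a union of atoms (the cells / points), so a Hahn decomposition is
  obtained by grouping atoms by sign: P = union of atoms with mu > 0, N = union of the remaining atoms.
  Atoms in P (indices): 2, 3, 4;  atoms in N (indices): 1
  Positive values: 6.67, 0.27, 4.87
  Negative values: -3.32
Step 2: mu+(X) = mu(P) = sum of positive atom values = 11.81
Step 3: mu-(X) = -mu(N) = sum of |negative atom values| = 3.32
Step 4: |mu|(X) = mu+(X) + mu-(X) = 11.81 + 3.32 = 15.13


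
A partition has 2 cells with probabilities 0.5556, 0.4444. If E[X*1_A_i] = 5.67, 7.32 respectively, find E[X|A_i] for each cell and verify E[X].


For each cell A_i: E[X|A_i] = E[X*1_A_i] / P(A_i)
Step 1: E[X|A_1] = 5.67 / 0.5556 = 10.205184
Step 2: E[X|A_2] = 7.32 / 0.4444 = 16.471647
Verification: E[X] = sum E[X*1_A_i] = 5.67 + 7.32 = 12.99


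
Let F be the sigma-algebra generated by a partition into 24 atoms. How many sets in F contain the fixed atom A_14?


Each element of F is a union of some subset S of the 24 atoms.
The element contains A_14 iff A_14 is in S.
So we count subsets S of {A_1,...,A_24} with A_14 in S: choose freely among the other 23 atoms.
Count = 2^(24-1) = 2^23 = 8388608.


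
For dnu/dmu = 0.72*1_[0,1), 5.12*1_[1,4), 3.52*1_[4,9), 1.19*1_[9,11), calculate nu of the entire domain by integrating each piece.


Integrate each piece of the Radon-Nikodym derivative:
Step 1: integral_0^1 0.72 dx = 0.72*(1-0) = 0.72*1 = 0.72
Step 2: integral_1^4 5.12 dx = 5.12*(4-1) = 5.12*3 = 15.36
Step 3: integral_4^9 3.52 dx = 3.52*(9-4) = 3.52*5 = 17.6
Step 4: integral_9^11 1.19 dx = 1.19*(11-9) = 1.19*2 = 2.38
Total: 0.72 + 15.36 + 17.6 + 2.38 = 36.06


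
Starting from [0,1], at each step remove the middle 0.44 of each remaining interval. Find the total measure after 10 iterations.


Step 1: At each step, fraction remaining = 1 - 0.44 = 0.56
Step 2: After 10 steps, measure = (0.56)^10
Result = 0.003033


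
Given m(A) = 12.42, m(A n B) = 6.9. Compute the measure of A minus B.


m(A \ B) = m(A) - m(A n B)
= 12.42 - 6.9
= 5.52


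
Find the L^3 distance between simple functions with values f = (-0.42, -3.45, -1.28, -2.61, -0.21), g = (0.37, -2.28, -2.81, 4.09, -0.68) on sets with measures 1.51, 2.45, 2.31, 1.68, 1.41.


Step 1: Compute differences f_i - g_i:
  -0.42 - 0.37 = -0.79
  -3.45 - -2.28 = -1.17
  -1.28 - -2.81 = 1.53
  -2.61 - 4.09 = -6.7
  -0.21 - -0.68 = 0.47
Step 2: Compute |diff|^3 * measure for each set:
  |-0.79|^3 * 1.51 = 0.493039 * 1.51 = 0.744489
  |-1.17|^3 * 2.45 = 1.601613 * 2.45 = 3.923952
  |1.53|^3 * 2.31 = 3.581577 * 2.31 = 8.273443
  |-6.7|^3 * 1.68 = 300.763 * 1.68 = 505.28184
  |0.47|^3 * 1.41 = 0.103823 * 1.41 = 0.14639
Step 3: Sum = 518.370114
Step 4: ||f-g||_3 = (518.370114)^(1/3) = 8.033041


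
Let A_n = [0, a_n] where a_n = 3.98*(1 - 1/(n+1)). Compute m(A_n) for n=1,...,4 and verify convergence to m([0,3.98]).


By continuity of measure from below: if A_n increases to A, then m(A_n) -> m(A).
Here A = [0, 3.98], so m(A) = 3.98
Step 1: a_1 = 3.98*(1 - 1/2) = 1.99, m(A_1) = 1.99
Step 2: a_2 = 3.98*(1 - 1/3) = 2.6533, m(A_2) = 2.6533
Step 3: a_3 = 3.98*(1 - 1/4) = 2.985, m(A_3) = 2.985
Step 4: a_4 = 3.98*(1 - 1/5) = 3.184, m(A_4) = 3.184
Limit: m(A_n) -> m([0,3.98]) = 3.98


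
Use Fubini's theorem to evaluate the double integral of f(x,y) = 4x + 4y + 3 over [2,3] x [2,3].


By Fubini, integrate in x first, then y.
Step 1: Fix y, integrate over x in [2,3]:
  integral(4x + 4y + 3, x=2..3)
  = 4*(3^2 - 2^2)/2 + (4y + 3)*(3 - 2)
  = 10 + (4y + 3)*1
  = 10 + 4y + 3
  = 13 + 4y
Step 2: Integrate over y in [2,3]:
  integral(13 + 4y, y=2..3)
  = 13*1 + 4*(3^2 - 2^2)/2
  = 13 + 10
  = 23


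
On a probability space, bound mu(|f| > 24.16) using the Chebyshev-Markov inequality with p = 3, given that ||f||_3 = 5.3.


Chebyshev/Markov inequality: mu(|f| > eps) <= (||f||_p / eps)^p
Step 1: ||f||_3 / eps = 5.3 / 24.16 = 0.219371
Step 2: Raise to power p = 3:
  (0.219371)^3 = 0.010557
Step 3: Therefore mu(|f| > 24.16) <= 0.010557


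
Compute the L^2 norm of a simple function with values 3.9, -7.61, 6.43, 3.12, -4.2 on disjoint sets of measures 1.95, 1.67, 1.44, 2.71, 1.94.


Step 1: Compute |f_i|^2 for each value:
  |3.9|^2 = 15.21
  |-7.61|^2 = 57.9121
  |6.43|^2 = 41.3449
  |3.12|^2 = 9.7344
  |-4.2|^2 = 17.64
Step 2: Multiply by measures and sum:
  15.21 * 1.95 = 29.6595
  57.9121 * 1.67 = 96.713207
  41.3449 * 1.44 = 59.536656
  9.7344 * 2.71 = 26.380224
  17.64 * 1.94 = 34.2216
Sum = 29.6595 + 96.713207 + 59.536656 + 26.380224 + 34.2216 = 246.511187
Step 3: Take the p-th root:
||f||_2 = (246.511187)^(1/2) = 15.700675


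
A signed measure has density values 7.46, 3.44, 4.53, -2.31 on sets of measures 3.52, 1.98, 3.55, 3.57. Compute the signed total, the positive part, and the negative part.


Step 1: Compute signed measure on each set:
  Set 1: 7.46 * 3.52 = 26.2592
  Set 2: 3.44 * 1.98 = 6.8112
  Set 3: 4.53 * 3.55 = 16.0815
  Set 4: -2.31 * 3.57 = -8.2467
Step 2: Total signed measure = (26.2592) + (6.8112) + (16.0815) + (-8.2467)
     = 40.9052
Step 3: Positive part mu+(X) = sum of positive contributions = 49.1519
Step 4: Negative part mu-(X) = |sum of negative contributions| = 8.2467


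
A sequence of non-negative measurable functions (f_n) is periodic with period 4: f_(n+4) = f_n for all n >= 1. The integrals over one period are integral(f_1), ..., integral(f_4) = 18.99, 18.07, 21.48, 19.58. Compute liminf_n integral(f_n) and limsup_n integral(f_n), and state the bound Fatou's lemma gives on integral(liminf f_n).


The sequence (integral(f_n)) is periodic with period 4, repeating the values 18.99, 18.07, 21.48, 19.58 indefinitely.
Step 1: For a periodic sequence, every tail (a_m, a_(m+1), ...) contains all 4 period values infinitely often.
Step 2: Hence inf of every tail = min of the period values = min(18.99, 18.07, 21.48, 19.58) = 18.07.
        liminf_n integral(f_n) = sup over m of (inf of tail from m) = 18.07.
Step 3: Similarly sup of every tail = max of the period values = 21.48.
        limsup_n integral(f_n) = 21.48.
Step 4: Fatou's lemma: integral(liminf_n f_n) <= liminf_n integral(f_n) = 18.07.
        So the integral of the pointwise liminf is at most 18.07.


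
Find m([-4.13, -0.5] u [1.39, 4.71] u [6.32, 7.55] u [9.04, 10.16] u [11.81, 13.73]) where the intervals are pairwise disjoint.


For pairwise disjoint intervals, m(union) = sum of lengths.
= (-0.5 - -4.13) + (4.71 - 1.39) + (7.55 - 6.32) + (10.16 - 9.04) + (13.73 - 11.81)
= 3.63 + 3.32 + 1.23 + 1.12 + 1.92
= 11.22


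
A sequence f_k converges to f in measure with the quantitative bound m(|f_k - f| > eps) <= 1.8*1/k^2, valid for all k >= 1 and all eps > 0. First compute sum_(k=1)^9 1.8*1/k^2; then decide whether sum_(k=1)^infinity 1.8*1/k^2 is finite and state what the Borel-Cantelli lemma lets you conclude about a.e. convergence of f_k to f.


Step 1: List the terms 1.8*1/k^2 for k = 1 to 9:
  k=1: 1.8
  k=2: 0.45
  k=3: 0.2
  k=4: 0.1125
  k=5: 0.072
  k=6: 0.05
  k=7: 0.036735
  k=8: 0.028125
  k=9: 0.022222
Step 2: Partial sum = 1.8 + 0.45 + 0.2 + 0.1125 + 0.072 + 0.05 + 0.036735 + 0.028125 + 0.022222
     = 2.771582
Step 3: The full series sum_(k>=1) 1.8*1/k^2 converges (p-series with p = 2 > 1; a constant multiple of a convergent series converges).
Step 4: Fix eps > 0. Since sum_k m(|f_k - f| > eps) < infinity, the Borel-Cantelli lemma gives
        m(limsup_k {|f_k - f| > eps}) = 0, i.e. for a.e. x, |f_k(x) - f(x)| <= eps for all large k.
        Applying this with eps = 1/j for j = 1, 2, ... and intersecting the countably many full-measure sets,
        for a.e. x we get limsup_k |f_k(x) - f(x)| <= 1/j for every j, hence f_k -> f almost everywhere.
Conclusion: series converges; Borel-Cantelli yields f_k -> f a.e.


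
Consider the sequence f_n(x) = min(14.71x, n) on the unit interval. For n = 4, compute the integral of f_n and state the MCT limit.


f(x) = 14.71x on [0,1]; f_n(x) = min(14.71x, n). At n = 4:
Step 1: f(x) reaches 4 at x = 4/14.71 = 0.271924
Step 2: integral(f_4) = integral(14.71x, 0, 0.271924) + integral(4, 0.271924, 1)
       = 14.71*0.271924^2/2 + 4*(1 - 0.271924)
       = 0.543848 + 2.912305
       = 3.456152
Step 3: As n -> infinity, f_n increases to f, so by MCT integral(f_n) -> integral(f) = 14.71/2 = 7.355.
Convergence: integral(f_4) = 3.456152 -> 7.355 as n -> infinity


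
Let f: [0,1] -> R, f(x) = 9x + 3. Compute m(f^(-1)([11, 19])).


f^(-1)([11, 19]) = {x : 11 <= 9x + 3 <= 19}
Solving: (11 - 3)/9 <= x <= (19 - 3)/9
= [0.888889, 1.777778]
Intersecting with [0,1]: [0.888889, 1]
Measure = 1 - 0.888889 = 0.111111


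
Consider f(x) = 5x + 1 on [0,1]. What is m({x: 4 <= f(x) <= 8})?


f^(-1)([4, 8]) = {x : 4 <= 5x + 1 <= 8}
Solving: (4 - 1)/5 <= x <= (8 - 1)/5
= [0.6, 1.4]
Intersecting with [0,1]: [0.6, 1]
Measure = 1 - 0.6 = 0.4


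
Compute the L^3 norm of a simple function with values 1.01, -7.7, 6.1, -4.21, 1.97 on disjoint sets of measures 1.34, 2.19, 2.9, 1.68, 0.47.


Step 1: Compute |f_i|^3 for each value:
  |1.01|^3 = 1.030301
  |-7.7|^3 = 456.533
  |6.1|^3 = 226.981
  |-4.21|^3 = 74.618461
  |1.97|^3 = 7.645373
Step 2: Multiply by measures and sum:
  1.030301 * 1.34 = 1.380603
  456.533 * 2.19 = 999.80727
  226.981 * 2.9 = 658.2449
  74.618461 * 1.68 = 125.359014
  7.645373 * 0.47 = 3.593325
Sum = 1.380603 + 999.80727 + 658.2449 + 125.359014 + 3.593325 = 1788.385113
Step 3: Take the p-th root:
||f||_3 = (1788.385113)^(1/3) = 12.138183


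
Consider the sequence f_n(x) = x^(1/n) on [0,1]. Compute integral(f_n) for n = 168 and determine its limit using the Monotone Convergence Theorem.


At n = 168: f_168(x) = x^(1/168).
Step 1: integral(x^(1/168), 0, 1) = [x^(1/168+1) / (1/168+1)] from 0 to 1
     = 1 / (1/168 + 1) = 1 / ((168+1)/168) = 168/(168+1)
     = 168/169 = 0.994083
Step 2: As n -> infinity, f_n(x) = x^(1/n) -> 1 for x in (0,1], and f_n is increasing in n.
By MCT, lim_n integral(f_n) = integral(lim_n f_n) = integral(1, 0, 1) = 1.
Step 3: Verify convergence: 168/169 = 0.994083 -> 1


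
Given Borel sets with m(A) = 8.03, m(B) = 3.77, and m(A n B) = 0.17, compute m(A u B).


By inclusion-exclusion: m(A u B) = m(A) + m(B) - m(A n B)
= 8.03 + 3.77 - 0.17
= 11.63


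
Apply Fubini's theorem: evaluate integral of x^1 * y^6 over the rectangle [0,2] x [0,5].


By Fubini's theorem, the double integral factors as a product of single integrals:
Step 1: integral_0^2 x^1 dx = [x^2/2] from 0 to 2
     = 2^2/2 = 2
Step 2: integral_0^5 y^6 dy = [y^7/7] from 0 to 5
     = 5^7/7 = 11160.714286
Step 3: Double integral = 2 * 11160.714286 = 22321.428571


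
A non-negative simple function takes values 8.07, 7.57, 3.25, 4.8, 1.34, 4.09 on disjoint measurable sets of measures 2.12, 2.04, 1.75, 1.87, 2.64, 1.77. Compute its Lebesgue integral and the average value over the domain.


Step 1: Integral = sum(value_i * measure_i)
= 8.07*2.12 + 7.57*2.04 + 3.25*1.75 + 4.8*1.87 + 1.34*2.64 + 4.09*1.77
= 17.1084 + 15.4428 + 5.6875 + 8.976 + 3.5376 + 7.2393
= 57.9916
Step 2: Total measure of domain = 2.12 + 2.04 + 1.75 + 1.87 + 2.64 + 1.77 = 12.19
Step 3: Average value = 57.9916 / 12.19 = 4.757309


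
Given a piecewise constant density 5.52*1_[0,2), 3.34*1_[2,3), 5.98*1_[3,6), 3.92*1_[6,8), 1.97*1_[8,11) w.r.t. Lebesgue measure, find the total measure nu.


Integrate each piece of the Radon-Nikodym derivative:
Step 1: integral_0^2 5.52 dx = 5.52*(2-0) = 5.52*2 = 11.04
Step 2: integral_2^3 3.34 dx = 3.34*(3-2) = 3.34*1 = 3.34
Step 3: integral_3^6 5.98 dx = 5.98*(6-3) = 5.98*3 = 17.94
Step 4: integral_6^8 3.92 dx = 3.92*(8-6) = 3.92*2 = 7.84
Step 5: integral_8^11 1.97 dx = 1.97*(11-8) = 1.97*3 = 5.91
Total: 11.04 + 3.34 + 17.94 + 7.84 + 5.91 = 46.07


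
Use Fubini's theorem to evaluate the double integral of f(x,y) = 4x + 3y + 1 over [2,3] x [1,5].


By Fubini, integrate in x first, then y.
Step 1: Fix y, integrate over x in [2,3]:
  integral(4x + 3y + 1, x=2..3)
  = 4*(3^2 - 2^2)/2 + (3y + 1)*(3 - 2)
  = 10 + (3y + 1)*1
  = 10 + 3y + 1
  = 11 + 3y
Step 2: Integrate over y in [1,5]:
  integral(11 + 3y, y=1..5)
  = 11*4 + 3*(5^2 - 1^2)/2
  = 44 + 36
  = 80


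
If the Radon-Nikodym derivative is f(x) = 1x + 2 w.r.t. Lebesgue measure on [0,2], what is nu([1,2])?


nu(A) = integral_A (dnu/dmu) dmu = integral_1^2 (1x + 2) dx
Step 1: Antiderivative F(x) = (1/2)x^2 + 2x
Step 2: F(2) = (1/2)*2^2 + 2*2 = 2 + 4 = 6
Step 3: F(1) = (1/2)*1^2 + 2*1 = 0.5 + 2 = 2.5
Step 4: nu([1,2]) = F(2) - F(1) = 6 - 2.5 = 3.5


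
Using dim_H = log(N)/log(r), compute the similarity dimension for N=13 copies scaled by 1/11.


For a self-similar set with N copies scaled by 1/r:
dim_H = log(N)/log(r) = log(13)/log(11)
= 2.564949/2.397895
= 1.069667


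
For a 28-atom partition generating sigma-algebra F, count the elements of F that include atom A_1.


Each element of F is a union of some subset S of the 28 atoms.
The element contains A_1 iff A_1 is in S.
So we count subsets S of {A_1,...,A_28} with A_1 in S: choose freely among the other 27 atoms.
Count = 2^(28-1) = 2^27 = 134217728.


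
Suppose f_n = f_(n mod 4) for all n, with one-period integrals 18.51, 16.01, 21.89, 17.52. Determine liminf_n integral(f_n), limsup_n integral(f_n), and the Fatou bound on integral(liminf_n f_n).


The sequence (integral(f_n)) is periodic with period 4, repeating the values 18.51, 16.01, 21.89, 17.52 indefinitely.
Step 1: For a periodic sequence, every tail (a_m, a_(m+1), ...) contains all 4 period values infinitely often.
Step 2: Hence inf of every tail = min of the period values = min(18.51, 16.01, 21.89, 17.52) = 16.01.
        liminf_n integral(f_n) = sup over m of (inf of tail from m) = 16.01.
Step 3: Similarly sup of every tail = max of the period values = 21.89.
        limsup_n integral(f_n) = 21.89.
Step 4: Fatou's lemma: integral(liminf_n f_n) <= liminf_n integral(f_n) = 16.01.
        So the integral of the pointwise liminf is at most 16.01.


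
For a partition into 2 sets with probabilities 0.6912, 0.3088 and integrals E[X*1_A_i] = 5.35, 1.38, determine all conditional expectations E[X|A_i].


For each cell A_i: E[X|A_i] = E[X*1_A_i] / P(A_i)
Step 1: E[X|A_1] = 5.35 / 0.6912 = 7.740162
Step 2: E[X|A_2] = 1.38 / 0.3088 = 4.468912
Verification: E[X] = sum E[X*1_A_i] = 5.35 + 1.38 = 6.73


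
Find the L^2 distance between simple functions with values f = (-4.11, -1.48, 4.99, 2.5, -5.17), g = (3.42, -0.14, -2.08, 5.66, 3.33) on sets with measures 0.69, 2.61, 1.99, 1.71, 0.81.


Step 1: Compute differences f_i - g_i:
  -4.11 - 3.42 = -7.53
  -1.48 - -0.14 = -1.34
  4.99 - -2.08 = 7.07
  2.5 - 5.66 = -3.16
  -5.17 - 3.33 = -8.5
Step 2: Compute |diff|^2 * measure for each set:
  |-7.53|^2 * 0.69 = 56.7009 * 0.69 = 39.123621
  |-1.34|^2 * 2.61 = 1.7956 * 2.61 = 4.686516
  |7.07|^2 * 1.99 = 49.9849 * 1.99 = 99.469951
  |-3.16|^2 * 1.71 = 9.9856 * 1.71 = 17.075376
  |-8.5|^2 * 0.81 = 72.25 * 0.81 = 58.5225
Step 3: Sum = 218.877964
Step 4: ||f-g||_2 = (218.877964)^(1/2) = 14.794525


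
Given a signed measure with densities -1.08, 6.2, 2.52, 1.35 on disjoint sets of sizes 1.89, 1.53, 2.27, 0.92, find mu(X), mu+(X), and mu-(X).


Step 1: Compute signed measure on each set:
  Set 1: -1.08 * 1.89 = -2.0412
  Set 2: 6.2 * 1.53 = 9.486
  Set 3: 2.52 * 2.27 = 5.7204
  Set 4: 1.35 * 0.92 = 1.242
Step 2: Total signed measure = (-2.0412) + (9.486) + (5.7204) + (1.242)
     = 14.4072
Step 3: Positive part mu+(X) = sum of positive contributions = 16.4484
Step 4: Negative part mu-(X) = |sum of negative contributions| = 2.0412


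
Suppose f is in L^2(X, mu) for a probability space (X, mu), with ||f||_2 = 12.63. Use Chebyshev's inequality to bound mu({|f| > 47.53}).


Chebyshev/Markov inequality: mu(|f| > eps) <= (||f||_p / eps)^p
Step 1: ||f||_2 / eps = 12.63 / 47.53 = 0.265727
Step 2: Raise to power p = 2:
  (0.265727)^2 = 0.070611
Step 3: Therefore mu(|f| > 47.53) <= 0.070611


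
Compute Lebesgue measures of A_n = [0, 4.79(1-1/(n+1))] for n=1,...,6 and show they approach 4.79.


By continuity of measure from below: if A_n increases to A, then m(A_n) -> m(A).
Here A = [0, 4.79], so m(A) = 4.79
Step 1: a_1 = 4.79*(1 - 1/2) = 2.395, m(A_1) = 2.395
Step 2: a_2 = 4.79*(1 - 1/3) = 3.1933, m(A_2) = 3.1933
Step 3: a_3 = 4.79*(1 - 1/4) = 3.5925, m(A_3) = 3.5925
Step 4: a_4 = 4.79*(1 - 1/5) = 3.832, m(A_4) = 3.832
Step 5: a_5 = 4.79*(1 - 1/6) = 3.9917, m(A_5) = 3.9917
Step 6: a_6 = 4.79*(1 - 1/7) = 4.1057, m(A_6) = 4.1057
Limit: m(A_n) -> m([0,4.79]) = 4.79


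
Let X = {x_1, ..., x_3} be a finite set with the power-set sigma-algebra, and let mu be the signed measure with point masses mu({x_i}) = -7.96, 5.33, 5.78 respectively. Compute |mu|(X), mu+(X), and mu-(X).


Step 1: Every measurable set is a union of atoms (the cells / points), so a Hahn decomposition is
  obtained by grouping atoms by sign: P = union of atoms with mu > 0, N = union of the remaining atoms.
  Atoms in P (indices): 2, 3;  atoms in N (indices): 1
  Positive values: 5.33, 5.78
  Negative values: -7.96
Step 2: mu+(X) = mu(P) = sum of positive atom values = 11.11
Step 3: mu-(X) = -mu(N) = sum of |negative atom values| = 7.96
Step 4: |mu|(X) = mu+(X) + mu-(X) = 11.11 + 7.96 = 19.07


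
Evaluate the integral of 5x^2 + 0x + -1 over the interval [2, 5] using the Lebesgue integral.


The Lebesgue integral of a Riemann-integrable function agrees with the Riemann integral.
Antiderivative F(x) = (5/3)x^3 + (0/2)x^2 + -1x
F(5) = (5/3)*5^3 + (0/2)*5^2 + -1*5
     = (5/3)*125 + (0/2)*25 + -1*5
     = 208.333333 + 0.0 + -5
     = 203.333333
F(2) = 11.333333
Integral = F(5) - F(2) = 203.333333 - 11.333333 = 192


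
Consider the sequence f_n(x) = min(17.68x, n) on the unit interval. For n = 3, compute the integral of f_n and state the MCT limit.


f(x) = 17.68x on [0,1]; f_n(x) = min(17.68x, n). At n = 3:
Step 1: f(x) reaches 3 at x = 3/17.68 = 0.169683
Step 2: integral(f_3) = integral(17.68x, 0, 0.169683) + integral(3, 0.169683, 1)
       = 17.68*0.169683^2/2 + 3*(1 - 0.169683)
       = 0.254525 + 2.49095
       = 2.745475
Step 3: As n -> infinity, f_n increases to f, so by MCT integral(f_n) -> integral(f) = 17.68/2 = 8.84.
Convergence: integral(f_3) = 2.745475 -> 8.84 as n -> infinity


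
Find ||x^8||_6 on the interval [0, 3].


Step 1: ||f||_6 = (integral_0^3 |x^8|^6 dx)^(1/6)
     = (integral_0^3 x^48 dx)^(1/6)
Step 2: integral_0^3 x^48 dx = [x^49/(49)] from 0 to 3 = 3^49/49
     = 239299329230617529590083/49 = 4.883660e+21
Step 3: ||f||_6 = (4.883660e+21)^(1/6) = 4118.991542


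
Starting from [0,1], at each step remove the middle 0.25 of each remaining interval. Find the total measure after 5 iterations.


Step 1: At each step, fraction remaining = 1 - 0.25 = 0.75
Step 2: After 5 steps, measure = (0.75)^5
Step 3: Computing the power step by step:
  After step 1: 0.75
  After step 2: 0.5625
  After step 3: 0.421875
  After step 4: 0.316406
  After step 5: 0.237305
Result = 0.237305


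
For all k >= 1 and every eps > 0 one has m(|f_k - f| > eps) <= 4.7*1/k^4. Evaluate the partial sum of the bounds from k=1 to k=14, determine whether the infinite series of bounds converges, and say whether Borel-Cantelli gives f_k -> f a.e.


Step 1: List the terms 4.7*1/k^4 for k = 1 to 14:
  k=1: 4.7
  k=2: 0.29375
  k=3: 0.058025
  k=4: 0.018359
  k=5: 0.00752
  k=6: 0.003627
  k=7: 0.001958
  k=8: 0.001147
  k=9: 7.163542e-04
  k=10: 4.700000e-04
  k=11: 3.210163e-04
  k=12: 2.266590e-04
  k=13: 1.645601e-04
  k=14: 1.223449e-04
Step 2: Partial sum = 4.7 + 0.29375 + 0.058025 + 0.018359 + 0.00752 + 0.003627 + 0.001958 + 0.001147 + 7.163542e-04 + 4.700000e-04 + 3.210163e-04 + 2.266590e-04 + 1.645601e-04 + 1.223449e-04
     = 5.086407
Step 3: The full series sum_(k>=1) 4.7*1/k^4 converges (p-series with p = 4 > 1; a constant multiple of a convergent series converges).
Step 4: Fix eps > 0. Since sum_k m(|f_k - f| > eps) < infinity, the Borel-Cantelli lemma gives
        m(limsup_k {|f_k - f| > eps}) = 0, i.e. for a.e. x, |f_k(x) - f(x)| <= eps for all large k.
        Applying this with eps = 1/j for j = 1, 2, ... and intersecting the countably many full-measure sets,
        for a.e. x we get limsup_k |f_k(x) - f(x)| <= 1/j for every j, hence f_k -> f almost everywhere.
Conclusion: series converges; Borel-Cantelli yields f_k -> f a.e.


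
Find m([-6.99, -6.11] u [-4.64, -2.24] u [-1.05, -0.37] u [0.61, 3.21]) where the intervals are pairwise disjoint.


For pairwise disjoint intervals, m(union) = sum of lengths.
= (-6.11 - -6.99) + (-2.24 - -4.64) + (-0.37 - -1.05) + (3.21 - 0.61)
= 0.88 + 2.4 + 0.68 + 2.6
= 6.56


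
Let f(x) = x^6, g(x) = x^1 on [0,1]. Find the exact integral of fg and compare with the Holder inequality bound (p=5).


Step 1: Exact integral of f*g = integral(x^7, 0, 1) = 1/8
     = 0.125
Step 2: Holder bound with p=5, q=1.25:
  ||f||_p = (integral x^30 dx)^(1/5) = (1/31)^(1/5) = 0.503185
  ||g||_q = (integral x^1.25 dx)^(1/1.25) = (1/2.25)^(1/1.25) = 0.522702
Step 3: Holder bound = ||f||_p * ||g||_q = 0.503185 * 0.522702 = 0.263016
Verification: 0.125 <= 0.263016 (Holder holds)


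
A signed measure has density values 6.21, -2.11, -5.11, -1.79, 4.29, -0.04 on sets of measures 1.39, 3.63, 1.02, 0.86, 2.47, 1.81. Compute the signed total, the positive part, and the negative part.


Step 1: Compute signed measure on each set:
  Set 1: 6.21 * 1.39 = 8.6319
  Set 2: -2.11 * 3.63 = -7.6593
  Set 3: -5.11 * 1.02 = -5.2122
  Set 4: -1.79 * 0.86 = -1.5394
  Set 5: 4.29 * 2.47 = 10.5963
  Set 6: -0.04 * 1.81 = -0.0724
Step 2: Total signed measure = (8.6319) + (-7.6593) + (-5.2122) + (-1.5394) + (10.5963) + (-0.0724)
     = 4.7449
Step 3: Positive part mu+(X) = sum of positive contributions = 19.2282
Step 4: Negative part mu-(X) = |sum of negative contributions| = 14.4833


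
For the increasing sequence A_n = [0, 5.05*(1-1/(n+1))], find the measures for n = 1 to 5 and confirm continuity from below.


By continuity of measure from below: if A_n increases to A, then m(A_n) -> m(A).
Here A = [0, 5.05], so m(A) = 5.05
Step 1: a_1 = 5.05*(1 - 1/2) = 2.525, m(A_1) = 2.525
Step 2: a_2 = 5.05*(1 - 1/3) = 3.3667, m(A_2) = 3.3667
Step 3: a_3 = 5.05*(1 - 1/4) = 3.7875, m(A_3) = 3.7875
Step 4: a_4 = 5.05*(1 - 1/5) = 4.04, m(A_4) = 4.04
Step 5: a_5 = 5.05*(1 - 1/6) = 4.2083, m(A_5) = 4.2083
Limit: m(A_n) -> m([0,5.05]) = 5.05


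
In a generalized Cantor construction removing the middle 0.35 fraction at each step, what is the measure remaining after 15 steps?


Step 1: At each step, fraction remaining = 1 - 0.35 = 0.65
Step 2: After 15 steps, measure = (0.65)^15
Result = 0.001562


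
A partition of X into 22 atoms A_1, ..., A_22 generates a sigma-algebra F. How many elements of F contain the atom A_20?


Each element of F is a union of some subset S of the 22 atoms.
The element contains A_20 iff A_20 is in S.
So we count subsets S of {A_1,...,A_22} with A_20 in S: choose freely among the other 21 atoms.
Count = 2^(22-1) = 2^21 = 2097152.


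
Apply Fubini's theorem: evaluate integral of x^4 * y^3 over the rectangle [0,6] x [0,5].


By Fubini's theorem, the double integral factors as a product of single integrals:
Step 1: integral_0^6 x^4 dx = [x^5/5] from 0 to 6
     = 6^5/5 = 1555.2
Step 2: integral_0^5 y^3 dy = [y^4/4] from 0 to 5
     = 5^4/4 = 156.25
Step 3: Double integral = 1555.2 * 156.25 = 243000


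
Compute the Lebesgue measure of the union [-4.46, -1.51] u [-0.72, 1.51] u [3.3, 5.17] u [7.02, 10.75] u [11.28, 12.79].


For pairwise disjoint intervals, m(union) = sum of lengths.
= (-1.51 - -4.46) + (1.51 - -0.72) + (5.17 - 3.3) + (10.75 - 7.02) + (12.79 - 11.28)
= 2.95 + 2.23 + 1.87 + 3.73 + 1.51
= 12.29


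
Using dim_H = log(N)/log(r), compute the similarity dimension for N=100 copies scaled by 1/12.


For a self-similar set with N copies scaled by 1/r:
dim_H = log(N)/log(r) = log(100)/log(12)
= 4.60517/2.484907
= 1.853257


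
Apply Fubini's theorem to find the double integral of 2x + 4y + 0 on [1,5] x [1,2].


By Fubini, integrate in x first, then y.
Step 1: Fix y, integrate over x in [1,5]:
  integral(2x + 4y + 0, x=1..5)
  = 2*(5^2 - 1^2)/2 + (4y + 0)*(5 - 1)
  = 24 + (4y + 0)*4
  = 24 + 16y + 0
  = 24 + 16y
Step 2: Integrate over y in [1,2]:
  integral(24 + 16y, y=1..2)
  = 24*1 + 16*(2^2 - 1^2)/2
  = 24 + 24
  = 48


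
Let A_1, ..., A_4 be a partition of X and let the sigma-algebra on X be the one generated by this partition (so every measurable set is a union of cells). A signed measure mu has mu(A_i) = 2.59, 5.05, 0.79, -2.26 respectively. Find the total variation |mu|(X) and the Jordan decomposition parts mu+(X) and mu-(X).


Step 1: Every measurable set is a union of atoms (the cells / points), so a Hahn decomposition is
  obtained by grouping atoms by sign: P = union of atoms with mu > 0, N = union of the remaining atoms.
  Atoms in P (indices): 1, 2, 3;  atoms in N (indices): 4
  Positive values: 2.59, 5.05, 0.79
  Negative values: -2.26
Step 2: mu+(X) = mu(P) = sum of positive atom values = 8.43
Step 3: mu-(X) = -mu(N) = sum of |negative atom values| = 2.26
Step 4: |mu|(X) = mu+(X) + mu-(X) = 8.43 + 2.26 = 10.69


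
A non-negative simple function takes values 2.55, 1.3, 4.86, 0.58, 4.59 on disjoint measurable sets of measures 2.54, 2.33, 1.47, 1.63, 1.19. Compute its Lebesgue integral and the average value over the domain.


Step 1: Integral = sum(value_i * measure_i)
= 2.55*2.54 + 1.3*2.33 + 4.86*1.47 + 0.58*1.63 + 4.59*1.19
= 6.477 + 3.029 + 7.1442 + 0.9454 + 5.4621
= 23.0577
Step 2: Total measure of domain = 2.54 + 2.33 + 1.47 + 1.63 + 1.19 = 9.16
Step 3: Average value = 23.0577 / 9.16 = 2.517216


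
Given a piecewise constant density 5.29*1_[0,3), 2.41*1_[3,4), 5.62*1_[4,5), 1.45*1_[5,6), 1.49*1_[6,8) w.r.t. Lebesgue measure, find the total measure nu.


Integrate each piece of the Radon-Nikodym derivative:
Step 1: integral_0^3 5.29 dx = 5.29*(3-0) = 5.29*3 = 15.87
Step 2: integral_3^4 2.41 dx = 2.41*(4-3) = 2.41*1 = 2.41
Step 3: integral_4^5 5.62 dx = 5.62*(5-4) = 5.62*1 = 5.62
Step 4: integral_5^6 1.45 dx = 1.45*(6-5) = 1.45*1 = 1.45
Step 5: integral_6^8 1.49 dx = 1.49*(8-6) = 1.49*2 = 2.98
Total: 15.87 + 2.41 + 5.62 + 1.45 + 2.98 = 28.33


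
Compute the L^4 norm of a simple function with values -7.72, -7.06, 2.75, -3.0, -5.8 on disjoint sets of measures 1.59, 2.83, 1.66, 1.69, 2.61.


Step 1: Compute |f_i|^4 for each value:
  |-7.72|^4 = 3551.969283
  |-7.06|^4 = 2484.384461
  |2.75|^4 = 57.191406
  |-3.0|^4 = 81
  |-5.8|^4 = 1131.6496
Step 2: Multiply by measures and sum:
  3551.969283 * 1.59 = 5647.631159
  2484.384461 * 2.83 = 7030.808025
  57.191406 * 1.66 = 94.937734
  81 * 1.69 = 136.89
  1131.6496 * 2.61 = 2953.605456
Sum = 5647.631159 + 7030.808025 + 94.937734 + 136.89 + 2953.605456 = 15863.872374
Step 3: Take the p-th root:
||f||_4 = (15863.872374)^(1/4) = 11.222828


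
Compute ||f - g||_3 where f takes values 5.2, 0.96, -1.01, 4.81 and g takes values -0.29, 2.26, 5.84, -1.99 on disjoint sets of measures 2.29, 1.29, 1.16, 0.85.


Step 1: Compute differences f_i - g_i:
  5.2 - -0.29 = 5.49
  0.96 - 2.26 = -1.3
  -1.01 - 5.84 = -6.85
  4.81 - -1.99 = 6.8
Step 2: Compute |diff|^3 * measure for each set:
  |5.49|^3 * 2.29 = 165.469149 * 2.29 = 378.924351
  |-1.3|^3 * 1.29 = 2.197 * 1.29 = 2.83413
  |-6.85|^3 * 1.16 = 321.419125 * 1.16 = 372.846185
  |6.8|^3 * 0.85 = 314.432 * 0.85 = 267.2672
Step 3: Sum = 1021.871866
Step 4: ||f-g||_3 = (1021.871866)^(1/3) = 10.072381


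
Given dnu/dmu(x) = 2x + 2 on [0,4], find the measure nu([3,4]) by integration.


nu(A) = integral_A (dnu/dmu) dmu = integral_3^4 (2x + 2) dx
Step 1: Antiderivative F(x) = (2/2)x^2 + 2x
Step 2: F(4) = (2/2)*4^2 + 2*4 = 16 + 8 = 24
Step 3: F(3) = (2/2)*3^2 + 2*3 = 9 + 6 = 15
Step 4: nu([3,4]) = F(4) - F(3) = 24 - 15 = 9


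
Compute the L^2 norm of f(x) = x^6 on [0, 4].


Step 1: ||f||_2 = (integral_0^4 |x^6|^2 dx)^(1/2)
     = (integral_0^4 x^12 dx)^(1/2)
Step 2: integral_0^4 x^12 dx = [x^13/(13)] from 0 to 4 = 4^13/13
     = 67108864/13 = 5.162220e+06
Step 3: ||f||_2 = (5.162220e+06)^(1/2) = 2272.052004


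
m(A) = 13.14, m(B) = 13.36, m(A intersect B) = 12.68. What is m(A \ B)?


m(A \ B) = m(A) - m(A n B)
= 13.14 - 12.68
= 0.46


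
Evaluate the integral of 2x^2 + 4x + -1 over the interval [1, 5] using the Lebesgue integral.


The Lebesgue integral of a Riemann-integrable function agrees with the Riemann integral.
Antiderivative F(x) = (2/3)x^3 + (4/2)x^2 + -1x
F(5) = (2/3)*5^3 + (4/2)*5^2 + -1*5
     = (2/3)*125 + (4/2)*25 + -1*5
     = 83.333333 + 50 + -5
     = 128.333333
F(1) = 1.666667
Integral = F(5) - F(1) = 128.333333 - 1.666667 = 126.666667


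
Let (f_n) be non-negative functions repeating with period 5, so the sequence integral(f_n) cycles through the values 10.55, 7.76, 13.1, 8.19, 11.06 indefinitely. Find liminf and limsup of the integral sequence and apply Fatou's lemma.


The sequence (integral(f_n)) is periodic with period 5, repeating the values 10.55, 7.76, 13.1, 8.19, 11.06 indefinitely.
Step 1: For a periodic sequence, every tail (a_m, a_(m+1), ...) contains all 5 period values infinitely often.
Step 2: Hence inf of every tail = min of the period values = min(10.55, 7.76, 13.1, 8.19, 11.06) = 7.76.
        liminf_n integral(f_n) = sup over m of (inf of tail from m) = 7.76.
Step 3: Similarly sup of every tail = max of the period values = 13.1.
        limsup_n integral(f_n) = 13.1.
Step 4: Fatou's lemma: integral(liminf_n f_n) <= liminf_n integral(f_n) = 7.76.
        So the integral of the pointwise liminf is at most 7.76.


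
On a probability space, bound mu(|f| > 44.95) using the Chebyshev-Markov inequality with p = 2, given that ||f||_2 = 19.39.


Chebyshev/Markov inequality: mu(|f| > eps) <= (||f||_p / eps)^p
Step 1: ||f||_2 / eps = 19.39 / 44.95 = 0.431368
Step 2: Raise to power p = 2:
  (0.431368)^2 = 0.186079
Step 3: Therefore mu(|f| > 44.95) <= 0.186079


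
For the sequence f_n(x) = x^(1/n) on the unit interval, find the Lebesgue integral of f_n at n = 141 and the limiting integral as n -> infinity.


At n = 141: f_141(x) = x^(1/141).
Step 1: integral(x^(1/141), 0, 1) = [x^(1/141+1) / (1/141+1)] from 0 to 1
     = 1 / (1/141 + 1) = 1 / ((141+1)/141) = 141/(141+1)
     = 141/142 = 0.992958
Step 2: As n -> infinity, f_n(x) = x^(1/n) -> 1 for x in (0,1], and f_n is increasing in n.
By MCT, lim_n integral(f_n) = integral(lim_n f_n) = integral(1, 0, 1) = 1.
Step 3: Verify convergence: 141/142 = 0.992958 -> 1


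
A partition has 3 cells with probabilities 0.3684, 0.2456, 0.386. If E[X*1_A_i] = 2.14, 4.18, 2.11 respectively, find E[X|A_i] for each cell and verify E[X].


For each cell A_i: E[X|A_i] = E[X*1_A_i] / P(A_i)
Step 1: E[X|A_1] = 2.14 / 0.3684 = 5.808903
Step 2: E[X|A_2] = 4.18 / 0.2456 = 17.019544
Step 3: E[X|A_3] = 2.11 / 0.386 = 5.466321
Verification: E[X] = sum E[X*1_A_i] = 2.14 + 4.18 + 2.11 = 8.43


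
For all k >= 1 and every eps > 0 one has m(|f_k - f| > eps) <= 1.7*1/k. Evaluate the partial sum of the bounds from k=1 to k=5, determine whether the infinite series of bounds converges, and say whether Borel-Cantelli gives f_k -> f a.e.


Step 1: List the terms 1.7*1/k for k = 1 to 5:
  k=1: 1.7
  k=2: 0.85
  k=3: 0.566667
  k=4: 0.425
  k=5: 0.34
Step 2: Partial sum = 1.7 + 0.85 + 0.566667 + 0.425 + 0.34
     = 3.881667
Step 3: The full series sum_(k>=1) 1.7*1/k diverges (harmonic series, p = 1; a nonzero constant multiple of a divergent series diverges).
Step 4: The (first) Borel-Cantelli lemma requires a summable sequence of measures, so it does not apply here;
        from this bound alone no conclusion about a.e. convergence can be drawn (convergence in measure still
        gives an a.e.-convergent subsequence, but not a.e. convergence of the whole sequence).
Conclusion: series diverges; Borel-Cantelli is inconclusive about a.e. convergence of f_k.


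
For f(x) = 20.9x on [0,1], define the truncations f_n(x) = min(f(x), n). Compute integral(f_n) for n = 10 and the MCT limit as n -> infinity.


f(x) = 20.9x on [0,1]; f_n(x) = min(20.9x, n). At n = 10:
Step 1: f(x) reaches 10 at x = 10/20.9 = 0.478469
Step 2: integral(f_10) = integral(20.9x, 0, 0.478469) + integral(10, 0.478469, 1)
       = 20.9*0.478469^2/2 + 10*(1 - 0.478469)
       = 2.392344 + 5.215311
       = 7.607656
Step 3: As n -> infinity, f_n increases to f, so by MCT integral(f_n) -> integral(f) = 20.9/2 = 10.45.
Convergence: integral(f_10) = 7.607656 -> 10.45 as n -> infinity


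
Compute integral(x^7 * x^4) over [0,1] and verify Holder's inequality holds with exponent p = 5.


Step 1: Exact integral of f*g = integral(x^11, 0, 1) = 1/12
     = 0.083333
Step 2: Holder bound with p=5, q=1.25:
  ||f||_p = (integral x^35 dx)^(1/5) = (1/36)^(1/5) = 0.488359
  ||g||_q = (integral x^5 dx)^(1/1.25) = (1/6)^(1/1.25) = 0.238495
Step 3: Holder bound = ||f||_p * ||g||_q = 0.488359 * 0.238495 = 0.116471
Verification: 0.083333 <= 0.116471 (Holder holds)


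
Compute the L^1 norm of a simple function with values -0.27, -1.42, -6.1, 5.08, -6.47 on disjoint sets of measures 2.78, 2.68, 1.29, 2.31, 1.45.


Step 1: Compute |f_i|^1 for each value:
  |-0.27|^1 = 0.27
  |-1.42|^1 = 1.42
  |-6.1|^1 = 6.1
  |5.08|^1 = 5.08
  |-6.47|^1 = 6.47
Step 2: Multiply by measures and sum:
  0.27 * 2.78 = 0.7506
  1.42 * 2.68 = 3.8056
  6.1 * 1.29 = 7.869
  5.08 * 2.31 = 11.7348
  6.47 * 1.45 = 9.3815
Sum = 0.7506 + 3.8056 + 7.869 + 11.7348 + 9.3815 = 33.5415
Step 3: Take the p-th root:
||f||_1 = (33.5415)^(1/1) = 33.5415


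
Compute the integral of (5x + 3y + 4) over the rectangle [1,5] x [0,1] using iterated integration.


By Fubini, integrate in x first, then y.
Step 1: Fix y, integrate over x in [1,5]:
  integral(5x + 3y + 4, x=1..5)
  = 5*(5^2 - 1^2)/2 + (3y + 4)*(5 - 1)
  = 60 + (3y + 4)*4
  = 60 + 12y + 16
  = 76 + 12y
Step 2: Integrate over y in [0,1]:
  integral(76 + 12y, y=0..1)
  = 76*1 + 12*(1^2 - 0^2)/2
  = 76 + 6
  = 82


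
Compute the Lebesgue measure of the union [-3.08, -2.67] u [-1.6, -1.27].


For pairwise disjoint intervals, m(union) = sum of lengths.
= (-2.67 - -3.08) + (-1.27 - -1.6)
= 0.41 + 0.33
= 0.74


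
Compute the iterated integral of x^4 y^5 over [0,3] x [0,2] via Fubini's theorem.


By Fubini's theorem, the double integral factors as a product of single integrals:
Step 1: integral_0^3 x^4 dx = [x^5/5] from 0 to 3
     = 3^5/5 = 48.6
Step 2: integral_0^2 y^5 dy = [y^6/6] from 0 to 2
     = 2^6/6 = 10.666667
Step 3: Double integral = 48.6 * 10.666667 = 518.4


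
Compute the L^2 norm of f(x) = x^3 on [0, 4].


Step 1: ||f||_2 = (integral_0^4 |x^3|^2 dx)^(1/2)
     = (integral_0^4 x^6 dx)^(1/2)
Step 2: integral_0^4 x^6 dx = [x^7/(7)] from 0 to 4 = 4^7/7
     = 16384/7 = 2340.571429
Step 3: ||f||_2 = (2340.571429)^(1/2) = 48.379453


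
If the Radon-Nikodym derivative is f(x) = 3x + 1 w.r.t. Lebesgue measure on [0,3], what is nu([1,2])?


nu(A) = integral_A (dnu/dmu) dmu = integral_1^2 (3x + 1) dx
Step 1: Antiderivative F(x) = (3/2)x^2 + 1x
Step 2: F(2) = (3/2)*2^2 + 1*2 = 6 + 2 = 8
Step 3: F(1) = (3/2)*1^2 + 1*1 = 1.5 + 1 = 2.5
Step 4: nu([1,2]) = F(2) - F(1) = 8 - 2.5 = 5.5


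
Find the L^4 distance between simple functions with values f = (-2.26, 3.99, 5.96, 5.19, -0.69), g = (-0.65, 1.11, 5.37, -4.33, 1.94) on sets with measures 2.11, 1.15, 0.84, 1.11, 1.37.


Step 1: Compute differences f_i - g_i:
  -2.26 - -0.65 = -1.61
  3.99 - 1.11 = 2.88
  5.96 - 5.37 = 0.59
  5.19 - -4.33 = 9.52
  -0.69 - 1.94 = -2.63
Step 2: Compute |diff|^4 * measure for each set:
  |-1.61|^4 * 2.11 = 6.718982 * 2.11 = 14.177053
  |2.88|^4 * 1.15 = 68.797071 * 1.15 = 79.116632
  |0.59|^4 * 0.84 = 0.121174 * 0.84 = 0.101786
  |9.52|^4 * 1.11 = 8213.869404 * 1.11 = 9117.395039
  |-2.63|^4 * 1.37 = 47.843506 * 1.37 = 65.545603
Step 3: Sum = 9276.336112
Step 4: ||f-g||_4 = (9276.336112)^(1/4) = 9.813956


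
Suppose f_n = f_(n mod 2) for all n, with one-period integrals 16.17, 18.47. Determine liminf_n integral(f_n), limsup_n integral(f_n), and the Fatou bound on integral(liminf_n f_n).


The sequence (integral(f_n)) is periodic with period 2, repeating the values 16.17, 18.47 indefinitely.
Step 1: For a periodic sequence, every tail (a_m, a_(m+1), ...) contains all 2 period values infinitely often.
Step 2: Hence inf of every tail = min of the period values = min(16.17, 18.47) = 16.17.
        liminf_n integral(f_n) = sup over m of (inf of tail from m) = 16.17.
Step 3: Similarly sup of every tail = max of the period values = 18.47.
        limsup_n integral(f_n) = 18.47.
Step 4: Fatou's lemma: integral(liminf_n f_n) <= liminf_n integral(f_n) = 16.17.
        So the integral of the pointwise liminf is at most 16.17.


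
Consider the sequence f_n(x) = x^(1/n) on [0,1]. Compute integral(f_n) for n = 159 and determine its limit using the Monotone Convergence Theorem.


At n = 159: f_159(x) = x^(1/159).
Step 1: integral(x^(1/159), 0, 1) = [x^(1/159+1) / (1/159+1)] from 0 to 1
     = 1 / (1/159 + 1) = 1 / ((159+1)/159) = 159/(159+1)
     = 159/160 = 0.99375
Step 2: As n -> infinity, f_n(x) = x^(1/n) -> 1 for x in (0,1], and f_n is increasing in n.
By MCT, lim_n integral(f_n) = integral(lim_n f_n) = integral(1, 0, 1) = 1.
Step 3: Verify convergence: 159/160 = 0.99375 -> 1


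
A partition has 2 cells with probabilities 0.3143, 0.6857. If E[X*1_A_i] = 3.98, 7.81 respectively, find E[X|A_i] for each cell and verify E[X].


For each cell A_i: E[X|A_i] = E[X*1_A_i] / P(A_i)
Step 1: E[X|A_1] = 3.98 / 0.3143 = 12.663061
Step 2: E[X|A_2] = 7.81 / 0.6857 = 11.389821
Verification: E[X] = sum E[X*1_A_i] = 3.98 + 7.81 = 11.79


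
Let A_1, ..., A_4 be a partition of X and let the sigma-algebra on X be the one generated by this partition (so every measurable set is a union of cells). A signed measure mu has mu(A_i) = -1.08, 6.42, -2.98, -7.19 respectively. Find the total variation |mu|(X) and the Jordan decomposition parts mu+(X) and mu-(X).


Step 1: Every measurable set is a union of atoms (the cells / points), so a Hahn decomposition is
  obtained by grouping atoms by sign: P = union of atoms with mu > 0, N = union of the remaining atoms.
  Atoms in P (indices): 2;  atoms in N (indices): 1, 3, 4
  Positive values: 6.42
  Negative values: -1.08, -2.98, -7.19
Step 2: mu+(X) = mu(P) = sum of positive atom values = 6.42
Step 3: mu-(X) = -mu(N) = sum of |negative atom values| = 11.25
Step 4: |mu|(X) = mu+(X) + mu-(X) = 6.42 + 11.25 = 17.67


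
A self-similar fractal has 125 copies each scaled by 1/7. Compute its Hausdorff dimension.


For a self-similar set with N copies scaled by 1/r:
dim_H = log(N)/log(r) = log(125)/log(7)
= 4.828314/1.94591
= 2.481262


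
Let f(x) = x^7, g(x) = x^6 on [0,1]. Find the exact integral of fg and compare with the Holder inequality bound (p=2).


Step 1: Exact integral of f*g = integral(x^13, 0, 1) = 1/14
     = 0.071429
Step 2: Holder bound with p=2, q=2:
  ||f||_p = (integral x^14 dx)^(1/2) = (1/15)^(1/2) = 0.258199
  ||g||_q = (integral x^12 dx)^(1/2) = (1/13)^(1/2) = 0.27735
Step 3: Holder bound = ||f||_p * ||g||_q = 0.258199 * 0.27735 = 0.071611
Verification: 0.071429 <= 0.071611 (Holder holds)
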